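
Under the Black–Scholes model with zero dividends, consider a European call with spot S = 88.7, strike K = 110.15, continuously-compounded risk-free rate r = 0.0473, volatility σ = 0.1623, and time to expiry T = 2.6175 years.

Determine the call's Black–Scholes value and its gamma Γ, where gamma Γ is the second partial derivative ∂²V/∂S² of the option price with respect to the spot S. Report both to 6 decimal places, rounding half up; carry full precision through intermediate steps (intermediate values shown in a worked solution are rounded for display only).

σ√T = 0.1623·√2.6175 = 0.262580
d₁ = (ln(S/K) + (r+σ²/2)T) / (σ√T) = (ln(88.7/110.15) + (0.0473+0.1623²/2)·2.6175) / 0.262580 = (-0.216583 + 0.158282) / 0.262580 = -0.222032
d₂ = d₁ − σ√T = -0.222032 − 0.262580 = -0.484612
e^{−rT} = e^{−0.0473·2.6175} = 0.883550
N(d₁) = 0.412144,  N(d₂) = 0.313976
Call price V = S·N(d₁) − K·e^{−rT}·N(d₂) = 36.557206 − 30.557051 = 6.000154
φ(d₁) = (1/√(2π))·e^{−d₁²/2} = 0.389229
Γ = φ(d₁) / (S·σ·√T) = 0.016712

price = 6.000154
Γ = 0.016712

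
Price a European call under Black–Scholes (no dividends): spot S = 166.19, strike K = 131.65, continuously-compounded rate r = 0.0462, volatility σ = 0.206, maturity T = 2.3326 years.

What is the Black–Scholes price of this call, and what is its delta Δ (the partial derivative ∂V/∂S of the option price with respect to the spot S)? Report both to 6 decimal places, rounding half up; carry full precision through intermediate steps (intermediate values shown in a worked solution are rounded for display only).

σ√T = 0.206·√2.3326 = 0.314621
d₁ = (ln(S/K) + (r+σ²/2)T) / (σ√T) = (ln(166.19/131.65) + (0.0462+0.206²/2)·2.3326) / 0.314621 = (0.232985 + 0.157259) / 0.314621 = 1.240363
d₂ = d₁ − σ√T = 1.240363 − 0.314621 = 0.925743
e^{−rT} = e^{−0.0462·2.3326} = 0.897838
N(d₁) = 0.892579,  N(d₂) = 0.822710
Call price V = S·N(d₁) − K·e^{−rT}·N(d₂) = 148.337786 − 97.244596 = 51.093190
Δ = N(d₁) = 0.892579

price = 51.093190
Δ = 0.892579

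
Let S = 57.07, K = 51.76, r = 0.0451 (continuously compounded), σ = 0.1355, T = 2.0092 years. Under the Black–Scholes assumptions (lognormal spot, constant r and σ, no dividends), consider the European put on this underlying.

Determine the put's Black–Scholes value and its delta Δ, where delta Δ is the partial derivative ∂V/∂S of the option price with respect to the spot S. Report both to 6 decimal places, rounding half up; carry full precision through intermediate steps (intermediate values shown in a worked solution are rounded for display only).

σ√T = 0.1355·√2.0092 = 0.192066
d₁ = (ln(S/K) + (r+σ²/2)T) / (σ√T) = (ln(57.07/51.76) + (0.0451+0.1355²/2)·2.0092) / 0.192066 = (0.097661 + 0.109060) / 0.192066 = 1.076299
d₂ = d₁ − σ√T = 1.076299 − 0.192066 = 0.884232
e^{−rT} = e^{−0.0451·2.0092} = 0.913369
N(−d₁) = 0.140897,  N(−d₂) = 0.188285
Put price V = K·e^{−rT}·N(−d₂) − S·N(−d₁) = 8.901379 − 8.040984 = 0.860395
Δ = −N(−d₁) = -0.140897

price = 0.860395
Δ = -0.140897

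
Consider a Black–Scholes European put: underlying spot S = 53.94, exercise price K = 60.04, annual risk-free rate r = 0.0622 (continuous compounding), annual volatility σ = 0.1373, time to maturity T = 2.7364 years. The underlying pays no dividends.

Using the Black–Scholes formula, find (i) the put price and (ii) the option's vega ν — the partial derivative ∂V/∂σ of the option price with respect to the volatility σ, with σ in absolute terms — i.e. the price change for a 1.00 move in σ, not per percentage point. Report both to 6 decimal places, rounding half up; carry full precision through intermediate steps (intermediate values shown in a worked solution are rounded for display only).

price = 3.259820
ν = 32.974151

σ√T = 0.1373·√2.7364 = 0.227123
d₁ = (ln(S/K) + (r+σ²/2)T) / (σ√T) = (ln(53.94/60.04) + (0.0622+0.1373²/2)·2.7364) / 0.227123 = (-0.107139 + 0.195996) / 0.227123 = 0.391232
d₂ = d₁ − σ√T = 0.391232 − 0.227123 = 0.164110
e^{−rT} = e^{−0.0622·2.7364} = 0.843493
N(−d₁) = 0.347813,  N(−d₂) = 0.434822
Put price V = K·e^{−rT}·N(−d₂) − S·N(−d₁) = 22.020837 − 18.761018 = 3.259820
φ(d₁) = (1/√(2π))·e^{−d₁²/2} = 0.369550
ν = S·φ(d₁)·√T = 32.974151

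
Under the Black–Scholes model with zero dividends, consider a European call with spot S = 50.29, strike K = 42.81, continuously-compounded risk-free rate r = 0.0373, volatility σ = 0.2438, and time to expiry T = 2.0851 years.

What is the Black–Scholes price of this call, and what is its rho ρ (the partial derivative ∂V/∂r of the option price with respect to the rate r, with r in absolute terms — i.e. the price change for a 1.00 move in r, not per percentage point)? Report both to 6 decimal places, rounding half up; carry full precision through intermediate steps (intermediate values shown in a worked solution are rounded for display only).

σ√T = 0.2438·√2.0851 = 0.352044
d₁ = (ln(S/K) + (r+σ²/2)T) / (σ√T) = (ln(50.29/42.81) + (0.0373+0.2438²/2)·2.0851) / 0.352044 = (0.161035 + 0.139742) / 0.352044 = 0.854371
d₂ = d₁ − σ√T = 0.854371 − 0.352044 = 0.502327
e^{−rT} = e^{−0.0373·2.0851} = 0.925173
N(d₁) = 0.803550,  N(d₂) = 0.692281
Call price V = S·N(d₁) − K·e^{−rT}·N(d₂) = 40.410542 − 27.418950 = 12.991592
ρ = K·T·e^{−rT}·N(d₂) = 57.171254

price = 12.991592
ρ = 57.171254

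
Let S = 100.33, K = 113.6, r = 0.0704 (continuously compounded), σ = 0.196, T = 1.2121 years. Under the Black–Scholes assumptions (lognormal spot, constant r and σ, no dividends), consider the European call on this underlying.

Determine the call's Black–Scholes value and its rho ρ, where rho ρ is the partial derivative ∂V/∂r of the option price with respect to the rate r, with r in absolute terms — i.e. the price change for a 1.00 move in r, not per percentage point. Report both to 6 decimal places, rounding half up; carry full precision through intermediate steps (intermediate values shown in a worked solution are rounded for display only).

σ√T = 0.196·√1.2121 = 0.215787
d₁ = (ln(S/K) + (r+σ²/2)T) / (σ√T) = (ln(100.33/113.6) + (0.0704+0.196²/2)·1.2121) / 0.215787 = (-0.124219 + 0.108614) / 0.215787 = -0.072316
d₂ = d₁ − σ√T = -0.072316 − 0.215787 = -0.288103
e^{−rT} = e^{−0.0704·1.2121} = 0.918208
N(d₁) = 0.471175,  N(d₂) = 0.386634
Call price V = S·N(d₁) − K·e^{−rT}·N(d₂) = 47.273001 − 40.329151 = 6.943851
ρ = K·T·e^{−rT}·N(d₂) = 48.882964

price = 6.943851
ρ = 48.882964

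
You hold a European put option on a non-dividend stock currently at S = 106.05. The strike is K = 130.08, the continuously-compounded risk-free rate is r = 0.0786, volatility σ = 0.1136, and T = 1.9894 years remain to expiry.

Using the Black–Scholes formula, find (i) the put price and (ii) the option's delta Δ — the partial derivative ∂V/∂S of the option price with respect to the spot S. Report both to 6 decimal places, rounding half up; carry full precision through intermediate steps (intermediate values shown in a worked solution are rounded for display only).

σ√T = 0.1136·√1.9894 = 0.160228
d₁ = (ln(S/K) + (r+σ²/2)T) / (σ√T) = (ln(106.05/130.08) + (0.0786+0.1136²/2)·1.9894) / 0.160228 = (-0.204239 + 0.169203) / 0.160228 = -0.218660
d₂ = d₁ − σ√T = -0.218660 − 0.160228 = -0.378889
e^{−rT} = e^{−0.0786·1.9894} = 0.855245
N(−d₁) = 0.586543,  N(−d₂) = 0.647615
Put price V = K·e^{−rT}·N(−d₂) − S·N(−d₁) = 72.047341 − 62.202844 = 9.844497
Δ = −N(−d₁) = -0.586543

price = 9.844497
Δ = -0.586543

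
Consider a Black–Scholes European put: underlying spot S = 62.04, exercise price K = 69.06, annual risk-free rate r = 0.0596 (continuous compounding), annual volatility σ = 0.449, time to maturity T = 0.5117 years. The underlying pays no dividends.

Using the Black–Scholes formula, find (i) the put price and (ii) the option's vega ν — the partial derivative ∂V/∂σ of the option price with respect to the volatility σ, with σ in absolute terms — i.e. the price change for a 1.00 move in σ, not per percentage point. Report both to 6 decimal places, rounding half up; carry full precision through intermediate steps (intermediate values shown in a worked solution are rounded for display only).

σ√T = 0.449·√0.5117 = 0.321184
d₁ = (ln(S/K) + (r+σ²/2)T) / (σ√T) = (ln(62.04/69.06) + (0.0596+0.449²/2)·0.5117) / 0.321184 = (-0.107196 + 0.082077) / 0.321184 = -0.078209
d₂ = d₁ − σ√T = -0.078209 − 0.321184 = -0.399393
e^{−rT} = e^{−0.0596·0.5117} = 0.969963
N(−d₁) = 0.531169,  N(−d₂) = 0.655198
Put price V = K·e^{−rT}·N(−d₂) − S·N(−d₁) = 43.888871 − 32.953725 = 10.935145
φ(d₁) = (1/√(2π))·e^{−d₁²/2} = 0.397724
ν = S·φ(d₁)·√T = 17.650677

price = 10.935145
ν = 17.650677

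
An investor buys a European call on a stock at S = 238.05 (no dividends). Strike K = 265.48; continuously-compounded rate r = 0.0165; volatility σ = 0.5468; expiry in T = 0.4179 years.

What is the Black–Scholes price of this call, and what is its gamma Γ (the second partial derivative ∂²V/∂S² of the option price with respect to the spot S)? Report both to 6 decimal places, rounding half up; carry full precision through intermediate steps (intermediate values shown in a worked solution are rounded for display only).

σ√T = 0.5468·√0.4179 = 0.353480
d₁ = (ln(S/K) + (r+σ²/2)T) / (σ√T) = (ln(238.05/265.48) + (0.0165+0.5468²/2)·0.4179) / 0.353480 = (-0.109059 + 0.069369) / 0.353480 = -0.112282
d₂ = d₁ − σ√T = -0.112282 − 0.353480 = -0.465762
e^{−rT} = e^{−0.0165·0.4179} = 0.993128
N(d₁) = 0.455300,  N(d₂) = 0.320693
Call price V = S·N(d₁) − K·e^{−rT}·N(d₂) = 108.384147 − 84.552542 = 23.831605
φ(d₁) = (1/√(2π))·e^{−d₁²/2} = 0.396435
Γ = φ(d₁) / (S·σ·√T) = 0.004711

price = 23.831605
Γ = 0.004711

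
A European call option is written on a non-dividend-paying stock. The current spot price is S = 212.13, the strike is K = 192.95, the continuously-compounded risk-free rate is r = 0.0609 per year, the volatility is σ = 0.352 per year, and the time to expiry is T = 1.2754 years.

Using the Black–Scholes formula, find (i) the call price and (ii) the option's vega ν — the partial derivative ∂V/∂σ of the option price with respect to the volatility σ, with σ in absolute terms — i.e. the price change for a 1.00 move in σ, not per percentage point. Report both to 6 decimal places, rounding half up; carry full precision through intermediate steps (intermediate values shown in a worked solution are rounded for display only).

price = 50.379252
ν = 78.244106

σ√T = 0.352·√1.2754 = 0.397526
d₁ = (ln(S/K) + (r+σ²/2)T) / (σ√T) = (ln(212.13/192.95) + (0.0609+0.352²/2)·1.2754) / 0.397526 = (0.094768 + 0.156685) / 0.397526 = 0.632546
d₂ = d₁ − σ√T = 0.632546 − 0.397526 = 0.235020
e^{−rT} = e^{−0.0609·1.2754} = 0.925268
N(d₁) = 0.736485,  N(d₂) = 0.592903
Call price V = S·N(d₁) − K·e^{−rT}·N(d₂) = 156.230542 − 105.851290 = 50.379252
φ(d₁) = (1/√(2π))·e^{−d₁²/2} = 0.326608
ν = S·φ(d₁)·√T = 78.244106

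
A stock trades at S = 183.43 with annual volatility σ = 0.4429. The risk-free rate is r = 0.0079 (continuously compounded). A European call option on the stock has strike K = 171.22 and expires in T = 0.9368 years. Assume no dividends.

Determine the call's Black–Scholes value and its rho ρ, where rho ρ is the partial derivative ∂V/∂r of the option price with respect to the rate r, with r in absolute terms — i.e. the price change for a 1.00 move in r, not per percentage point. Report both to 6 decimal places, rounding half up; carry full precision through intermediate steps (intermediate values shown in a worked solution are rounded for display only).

price = 37.190165
ρ = 77.297569

σ√T = 0.4429·√0.9368 = 0.428676
d₁ = (ln(S/K) + (r+σ²/2)T) / (σ√T) = (ln(183.43/171.22) + (0.0079+0.4429²/2)·0.9368) / 0.428676 = (0.068884 + 0.099282) / 0.428676 = 0.392292
d₂ = d₁ − σ√T = 0.392292 − 0.428676 = -0.036384
e^{−rT} = e^{−0.0079·0.9368} = 0.992627
N(d₁) = 0.652579,  N(d₂) = 0.485488
Call price V = S·N(d₁) − K·e^{−rT}·N(d₂) = 119.702515 − 82.512350 = 37.190165
ρ = K·T·e^{−rT}·N(d₂) = 77.297569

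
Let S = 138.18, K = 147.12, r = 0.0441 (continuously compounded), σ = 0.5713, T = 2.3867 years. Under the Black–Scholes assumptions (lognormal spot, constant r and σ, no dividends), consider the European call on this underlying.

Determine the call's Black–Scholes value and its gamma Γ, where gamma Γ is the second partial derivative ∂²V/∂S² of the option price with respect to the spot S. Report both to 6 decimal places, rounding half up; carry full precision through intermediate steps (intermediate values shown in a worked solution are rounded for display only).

price = 49.067306
Γ = 0.002902

σ√T = 0.5713·√2.3867 = 0.882598
d₁ = (ln(S/K) + (r+σ²/2)T) / (σ√T) = (ln(138.18/147.12) + (0.0441+0.5713²/2)·2.3867) / 0.882598 = (-0.062691 + 0.494743) / 0.882598 = 0.489523
d₂ = d₁ − σ√T = 0.489523 − 0.882598 = -0.393076
e^{−rT} = e^{−0.0441·2.3867} = 0.900096
N(d₁) = 0.687764,  N(d₂) = 0.347132
Call price V = S·N(d₁) − K·e^{−rT}·N(d₂) = 95.035256 − 45.967951 = 49.067306
φ(d₁) = (1/√(2π))·e^{−d₁²/2} = 0.353895
Γ = φ(d₁) / (S·σ·√T) = 0.002902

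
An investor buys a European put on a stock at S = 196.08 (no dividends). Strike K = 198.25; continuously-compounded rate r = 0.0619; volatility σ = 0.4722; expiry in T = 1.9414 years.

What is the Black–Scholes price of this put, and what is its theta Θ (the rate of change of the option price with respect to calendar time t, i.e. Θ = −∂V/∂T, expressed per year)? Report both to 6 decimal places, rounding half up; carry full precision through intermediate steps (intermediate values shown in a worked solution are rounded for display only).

price = 38.434263
Θ = -5.581551

σ√T = 0.4722·√1.9414 = 0.657936
d₁ = (ln(S/K) + (r+σ²/2)T) / (σ√T) = (ln(196.08/198.25) + (0.0619+0.4722²/2)·1.9414) / 0.657936 = (-0.011006 + 0.336612) / 0.657936 = 0.494891
d₂ = d₁ − σ√T = 0.494891 − 0.657936 = -0.163045
e^{−rT} = e^{−0.0619·1.9414} = 0.886767
N(−d₁) = 0.310339,  N(−d₂) = 0.564759
Put price V = K·e^{−rT}·N(−d₂) − S·N(−d₁) = 99.285465 − 60.851202 = 38.434263
φ(d₁) = (1/√(2π))·e^{−d₁²/2} = 0.352961
Θ = −S·φ(d₁)·σ/(2√T) + r·K·e^{−rT}·N(−d₂) = −11.727322 + 6.145770 = -5.581551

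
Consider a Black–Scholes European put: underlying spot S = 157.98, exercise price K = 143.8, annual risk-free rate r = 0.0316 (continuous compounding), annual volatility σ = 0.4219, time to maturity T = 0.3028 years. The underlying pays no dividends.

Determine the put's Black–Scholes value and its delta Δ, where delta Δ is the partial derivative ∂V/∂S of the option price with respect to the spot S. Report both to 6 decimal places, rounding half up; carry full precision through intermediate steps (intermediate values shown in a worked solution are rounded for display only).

price = 7.458214
Δ = -0.286928

σ√T = 0.4219·√0.3028 = 0.232160
d₁ = (ln(S/K) + (r+σ²/2)T) / (σ√T) = (ln(157.98/143.8) + (0.0316+0.4219²/2)·0.3028) / 0.232160 = (0.094045 + 0.036518) / 0.232160 = 0.562382
d₂ = d₁ − σ√T = 0.562382 − 0.232160 = 0.330222
e^{−rT} = e^{−0.0316·0.3028} = 0.990477
N(−d₁) = 0.286928,  N(−d₂) = 0.370616
Put price V = K·e^{−rT}·N(−d₂) − S·N(−d₁) = 52.787084 − 45.328870 = 7.458214
Δ = −N(−d₁) = -0.286928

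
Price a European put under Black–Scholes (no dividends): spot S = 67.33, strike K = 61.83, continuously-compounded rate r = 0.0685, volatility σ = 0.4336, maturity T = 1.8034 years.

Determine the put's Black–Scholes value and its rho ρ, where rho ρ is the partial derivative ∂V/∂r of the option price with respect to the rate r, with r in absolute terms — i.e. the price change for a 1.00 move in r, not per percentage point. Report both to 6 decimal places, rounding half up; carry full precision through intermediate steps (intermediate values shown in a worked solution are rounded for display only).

σ√T = 0.4336·√1.8034 = 0.582285
d₁ = (ln(S/K) + (r+σ²/2)T) / (σ√T) = (ln(67.33/61.83) + (0.0685+0.4336²/2)·1.8034) / 0.582285 = (0.085217 + 0.293061) / 0.582285 = 0.649644
d₂ = d₁ − σ√T = 0.649644 − 0.582285 = 0.067360
e^{−rT} = e^{−0.0685·1.8034} = 0.883793
N(−d₁) = 0.257961,  N(−d₂) = 0.473148
Put price V = K·e^{−rT}·N(−d₂) − S·N(−d₁) = 25.855108 − 17.368517 = 8.486590
ρ = −K·T·e^{−rT}·N(−d₂) = -46.627101

price = 8.486590
ρ = -46.627101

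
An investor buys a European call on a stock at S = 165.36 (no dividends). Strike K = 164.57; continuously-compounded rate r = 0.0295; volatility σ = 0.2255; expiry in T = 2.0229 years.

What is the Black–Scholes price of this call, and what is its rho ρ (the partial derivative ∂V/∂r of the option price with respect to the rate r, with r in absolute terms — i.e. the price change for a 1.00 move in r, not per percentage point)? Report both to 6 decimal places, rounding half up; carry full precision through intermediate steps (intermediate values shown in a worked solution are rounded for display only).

price = 25.978981
ρ = 161.894124

σ√T = 0.2255·√2.0229 = 0.320726
d₁ = (ln(S/K) + (r+σ²/2)T) / (σ√T) = (ln(165.36/164.57) + (0.0295+0.2255²/2)·2.0229) / 0.320726 = (0.004789 + 0.111108) / 0.320726 = 0.361358
d₂ = d₁ − σ√T = 0.361358 − 0.320726 = 0.040633
e^{−rT} = e^{−0.0295·2.0229} = 0.942070
N(d₁) = 0.641084,  N(d₂) = 0.516206
Call price V = S·N(d₁) − K·e^{−rT}·N(d₂) = 106.009691 − 80.030711 = 25.978981
ρ = K·T·e^{−rT}·N(d₂) = 161.894124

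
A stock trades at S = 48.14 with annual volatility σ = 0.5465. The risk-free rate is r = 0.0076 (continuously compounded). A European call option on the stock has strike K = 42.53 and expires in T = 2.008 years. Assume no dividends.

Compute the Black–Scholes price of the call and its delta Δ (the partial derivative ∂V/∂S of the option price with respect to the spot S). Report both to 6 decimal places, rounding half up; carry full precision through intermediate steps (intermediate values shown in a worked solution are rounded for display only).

price = 16.901140
Δ = 0.714612

σ√T = 0.5465·√2.008 = 0.774412
d₁ = (ln(S/K) + (r+σ²/2)T) / (σ√T) = (ln(48.14/42.53) + (0.0076+0.5465²/2)·2.008) / 0.774412 = (0.123904 + 0.315118) / 0.774412 = 0.566909
d₂ = d₁ − σ√T = 0.566909 − 0.774412 = -0.207502
e^{−rT} = e^{−0.0076·2.008} = 0.984855
N(d₁) = 0.714612,  N(d₂) = 0.417809
Call price V = S·N(d₁) − K·e^{−rT}·N(d₂) = 34.401429 − 17.500289 = 16.901140
Δ = N(d₁) = 0.714612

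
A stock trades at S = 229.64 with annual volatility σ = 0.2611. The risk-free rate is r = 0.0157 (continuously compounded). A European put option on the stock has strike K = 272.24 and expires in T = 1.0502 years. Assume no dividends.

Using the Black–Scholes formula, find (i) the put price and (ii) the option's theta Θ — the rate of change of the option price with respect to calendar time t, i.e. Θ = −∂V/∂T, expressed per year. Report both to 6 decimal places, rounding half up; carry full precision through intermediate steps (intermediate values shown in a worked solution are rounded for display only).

price = 49.758661
Θ = -7.393650

σ√T = 0.2611·√1.0502 = 0.267573
d₁ = (ln(S/K) + (r+σ²/2)T) / (σ√T) = (ln(229.64/272.24) + (0.0157+0.2611²/2)·1.0502) / 0.267573 = (-0.170171 + 0.052286) / 0.267573 = -0.440572
d₂ = d₁ − σ√T = -0.440572 − 0.267573 = -0.708145
e^{−rT} = e^{−0.0157·1.0502} = 0.983647
N(−d₁) = 0.670238,  N(−d₂) = 0.760572
Put price V = K·e^{−rT}·N(−d₂) − S·N(−d₁) = 203.672226 − 153.913565 = 49.758661
φ(d₁) = (1/√(2π))·e^{−d₁²/2} = 0.362044
Θ = −S·φ(d₁)·σ/(2√T) + r·K·e^{−rT}·N(−d₂) = −10.591304 + 3.197654 = -7.393650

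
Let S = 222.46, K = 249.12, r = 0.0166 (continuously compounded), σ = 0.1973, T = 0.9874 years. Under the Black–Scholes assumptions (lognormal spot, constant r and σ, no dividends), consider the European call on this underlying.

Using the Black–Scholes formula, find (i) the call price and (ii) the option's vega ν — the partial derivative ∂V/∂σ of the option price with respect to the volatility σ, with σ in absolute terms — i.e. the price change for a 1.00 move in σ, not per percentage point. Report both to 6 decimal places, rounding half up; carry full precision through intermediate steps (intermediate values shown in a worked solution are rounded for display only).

σ√T = 0.1973·√0.9874 = 0.196053
d₁ = (ln(S/K) + (r+σ²/2)T) / (σ√T) = (ln(222.46/249.12) + (0.0166+0.1973²/2)·0.9874) / 0.196053 = (-0.113187 + 0.035609) / 0.196053 = -0.395700
d₂ = d₁ − σ√T = -0.395700 − 0.196053 = -0.591753
e^{−rT} = e^{−0.0166·0.9874} = 0.983743
N(d₁) = 0.346163,  N(d₂) = 0.277008
Call price V = S·N(d₁) − K·e^{−rT}·N(d₂) = 77.007479 − 67.886363 = 9.121117
φ(d₁) = (1/√(2π))·e^{−d₁²/2} = 0.368901
ν = S·φ(d₁)·√T = 81.547004

price = 9.121117
ν = 81.547004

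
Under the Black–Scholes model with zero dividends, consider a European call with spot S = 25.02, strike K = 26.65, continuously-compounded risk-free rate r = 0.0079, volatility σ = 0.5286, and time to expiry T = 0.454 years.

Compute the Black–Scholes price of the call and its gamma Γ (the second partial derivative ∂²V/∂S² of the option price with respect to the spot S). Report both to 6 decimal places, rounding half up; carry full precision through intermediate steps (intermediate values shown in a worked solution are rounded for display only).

σ√T = 0.5286·√0.454 = 0.356168
d₁ = (ln(S/K) + (r+σ²/2)T) / (σ√T) = (ln(25.02/26.65) + (0.0079+0.5286²/2)·0.454) / 0.356168 = (-0.063114 + 0.067014) / 0.356168 = 0.010952
d₂ = d₁ − σ√T = 0.010952 − 0.356168 = -0.345216
e^{−rT} = e^{−0.0079·0.454} = 0.996420
N(d₁) = 0.504369,  N(d₂) = 0.364966
Call price V = S·N(d₁) − K·e^{−rT}·N(d₂) = 12.619318 − 9.691522 = 2.927795
φ(d₁) = (1/√(2π))·e^{−d₁²/2} = 0.398918
Γ = φ(d₁) / (S·σ·√T) = 0.044765

price = 2.927795
Γ = 0.044765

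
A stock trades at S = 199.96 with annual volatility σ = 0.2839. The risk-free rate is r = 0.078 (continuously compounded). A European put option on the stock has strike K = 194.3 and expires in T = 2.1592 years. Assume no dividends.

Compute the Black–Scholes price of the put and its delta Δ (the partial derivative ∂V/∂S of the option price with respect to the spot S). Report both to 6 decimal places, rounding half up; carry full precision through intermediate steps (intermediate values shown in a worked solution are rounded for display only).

σ√T = 0.2839·√2.1592 = 0.417169
d₁ = (ln(S/K) + (r+σ²/2)T) / (σ√T) = (ln(199.96/194.3) + (0.078+0.2839²/2)·2.1592) / 0.417169 = (0.028714 + 0.255433) / 0.417169 = 0.681131
d₂ = d₁ − σ√T = 0.681131 − 0.417169 = 0.263962
e^{−rT} = e^{−0.078·2.1592} = 0.845001
N(−d₁) = 0.247894,  N(−d₂) = 0.395905
Put price V = K·e^{−rT}·N(−d₂) − S·N(−d₁) = 65.001076 − 49.568961 = 15.432115
Δ = −N(−d₁) = -0.247894

price = 15.432115
Δ = -0.247894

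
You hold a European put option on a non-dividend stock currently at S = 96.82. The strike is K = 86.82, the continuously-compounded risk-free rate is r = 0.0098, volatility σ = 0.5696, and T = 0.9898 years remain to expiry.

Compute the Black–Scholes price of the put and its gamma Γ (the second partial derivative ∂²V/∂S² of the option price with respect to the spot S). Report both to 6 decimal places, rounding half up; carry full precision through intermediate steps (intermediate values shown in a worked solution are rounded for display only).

σ√T = 0.5696·√0.9898 = 0.566688
d₁ = (ln(S/K) + (r+σ²/2)T) / (σ√T) = (ln(96.82/86.82) + (0.0098+0.5696²/2)·0.9898) / 0.566688 = (0.109017 + 0.170267) / 0.566688 = 0.492836
d₂ = d₁ − σ√T = 0.492836 − 0.566688 = -0.073852
e^{−rT} = e^{−0.0098·0.9898} = 0.990347
N(−d₁) = 0.311064,  N(−d₂) = 0.529436
Put price V = K·e^{−rT}·N(−d₂) − S·N(−d₁) = 45.521901 − 30.117240 = 15.404661
φ(d₁) = (1/√(2π))·e^{−d₁²/2} = 0.353320
Γ = φ(d₁) / (S·σ·√T) = 0.006440

price = 15.404661
Γ = 0.006440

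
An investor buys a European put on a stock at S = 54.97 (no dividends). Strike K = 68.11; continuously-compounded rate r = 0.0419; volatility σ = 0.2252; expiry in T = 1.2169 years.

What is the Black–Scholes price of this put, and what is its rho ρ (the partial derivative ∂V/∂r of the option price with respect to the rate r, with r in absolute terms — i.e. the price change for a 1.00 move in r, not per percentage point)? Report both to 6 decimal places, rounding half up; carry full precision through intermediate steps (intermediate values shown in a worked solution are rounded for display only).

price = 12.018224
ρ = -61.657092

σ√T = 0.2252·√1.2169 = 0.248425
d₁ = (ln(S/K) + (r+σ²/2)T) / (σ√T) = (ln(54.97/68.11) + (0.0419+0.2252²/2)·1.2169) / 0.248425 = (-0.214336 + 0.081846) / 0.248425 = -0.533322
d₂ = d₁ − σ√T = -0.533322 − 0.248425 = -0.781748
e^{−rT} = e^{−0.0419·1.2169} = 0.950290
N(−d₁) = 0.703095,  N(−d₂) = 0.782819
Put price V = K·e^{−rT}·N(−d₂) − S·N(−d₁) = 50.667345 − 38.649121 = 12.018224
ρ = −K·T·e^{−rT}·N(−d₂) = -61.657092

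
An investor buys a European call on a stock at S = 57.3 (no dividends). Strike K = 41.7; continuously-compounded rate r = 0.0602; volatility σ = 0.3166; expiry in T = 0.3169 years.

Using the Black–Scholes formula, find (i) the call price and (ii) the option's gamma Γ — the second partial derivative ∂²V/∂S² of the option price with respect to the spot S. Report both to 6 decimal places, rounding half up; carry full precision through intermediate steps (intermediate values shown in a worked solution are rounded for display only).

σ√T = 0.3166·√0.3169 = 0.178226
d₁ = (ln(S/K) + (r+σ²/2)T) / (σ√T) = (ln(57.3/41.7) + (0.0602+0.3166²/2)·0.3169) / 0.178226 = (0.317799 + 0.034960) / 0.178226 = 1.979276
d₂ = d₁ − σ√T = 1.979276 − 0.178226 = 1.801049
e^{−rT} = e^{−0.0602·0.3169} = 0.981103
N(d₁) = 0.976108,  N(d₂) = 0.964152
Call price V = S·N(d₁) − K·e^{−rT}·N(d₂) = 55.930961 − 39.445418 = 16.485543
φ(d₁) = (1/√(2π))·e^{−d₁²/2} = 0.056264
Γ = φ(d₁) / (S·σ·√T) = 0.005509

price = 16.485543
Γ = 0.005509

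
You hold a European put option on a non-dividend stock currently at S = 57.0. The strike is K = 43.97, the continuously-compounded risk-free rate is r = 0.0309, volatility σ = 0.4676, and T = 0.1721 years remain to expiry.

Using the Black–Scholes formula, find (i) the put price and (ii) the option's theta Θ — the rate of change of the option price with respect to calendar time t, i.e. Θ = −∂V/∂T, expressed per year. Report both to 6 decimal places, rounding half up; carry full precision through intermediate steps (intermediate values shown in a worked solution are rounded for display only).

σ√T = 0.4676·√0.1721 = 0.193984
d₁ = (ln(S/K) + (r+σ²/2)T) / (σ√T) = (ln(57.0/43.97) + (0.0309+0.4676²/2)·0.1721) / 0.193984 = (0.259544 + 0.024133) / 0.193984 = 1.462373
d₂ = d₁ − σ√T = 1.462373 − 0.193984 = 1.268390
e^{−rT} = e^{−0.0309·0.1721} = 0.994696
N(−d₁) = 0.071819,  N(−d₂) = 0.102329
Put price V = K·e^{−rT}·N(−d₂) − S·N(−d₁) = 4.475560 − 4.093710 = 0.381850
φ(d₁) = (1/√(2π))·e^{−d₁²/2} = 0.136941
Θ = −S·φ(d₁)·σ/(2√T) + r·K·e^{−rT}·N(−d₂) = −4.399080 + 0.138295 = -4.260785

price = 0.381850
Θ = -4.260785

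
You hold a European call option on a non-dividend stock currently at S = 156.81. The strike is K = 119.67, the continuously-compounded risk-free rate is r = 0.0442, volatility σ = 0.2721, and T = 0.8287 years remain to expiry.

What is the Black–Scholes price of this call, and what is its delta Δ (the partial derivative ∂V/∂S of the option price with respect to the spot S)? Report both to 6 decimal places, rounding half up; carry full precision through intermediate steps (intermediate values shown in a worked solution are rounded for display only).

σ√T = 0.2721·√0.8287 = 0.247701
d₁ = (ln(S/K) + (r+σ²/2)T) / (σ√T) = (ln(156.81/119.67) + (0.0442+0.2721²/2)·0.8287) / 0.247701 = (0.270297 + 0.067306) / 0.247701 = 1.362949
d₂ = d₁ − σ√T = 1.362949 − 0.247701 = 1.115248
e^{−rT} = e^{−0.0442·0.8287} = 0.964034
N(d₁) = 0.913551,  N(d₂) = 0.867628
Call price V = S·N(d₁) − K·e^{−rT}·N(d₂) = 143.253874 − 100.094731 = 43.159143
Δ = N(d₁) = 0.913551

price = 43.159143
Δ = 0.913551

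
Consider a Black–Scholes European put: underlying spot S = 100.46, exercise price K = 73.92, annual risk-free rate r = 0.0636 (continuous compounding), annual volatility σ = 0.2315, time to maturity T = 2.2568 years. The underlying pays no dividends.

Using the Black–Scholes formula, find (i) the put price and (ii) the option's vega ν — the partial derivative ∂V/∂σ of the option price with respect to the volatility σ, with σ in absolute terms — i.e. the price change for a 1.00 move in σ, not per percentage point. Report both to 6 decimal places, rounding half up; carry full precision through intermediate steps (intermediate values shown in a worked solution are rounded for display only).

price = 1.270643
ν = 20.475515

σ√T = 0.2315·√2.2568 = 0.347774
d₁ = (ln(S/K) + (r+σ²/2)T) / (σ√T) = (ln(100.46/73.92) + (0.0636+0.2315²/2)·2.2568) / 0.347774 = (0.306776 + 0.204006) / 0.347774 = 1.468717
d₂ = d₁ − σ√T = 1.468717 − 0.347774 = 1.120943
e^{−rT} = e^{−0.0636·2.2568} = 0.866293
N(−d₁) = 0.070955,  N(−d₂) = 0.131156
Put price V = K·e^{−rT}·N(−d₂) − S·N(−d₁) = 8.398757 − 7.128113 = 1.270643
φ(d₁) = (1/√(2π))·e^{−d₁²/2} = 0.135674
ν = S·φ(d₁)·√T = 20.475515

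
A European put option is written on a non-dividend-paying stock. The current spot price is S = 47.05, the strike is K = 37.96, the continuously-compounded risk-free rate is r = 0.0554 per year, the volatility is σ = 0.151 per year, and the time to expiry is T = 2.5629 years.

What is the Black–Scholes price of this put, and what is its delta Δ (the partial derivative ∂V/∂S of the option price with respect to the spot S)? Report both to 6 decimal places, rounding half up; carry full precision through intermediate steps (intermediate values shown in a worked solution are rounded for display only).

price = 0.293343
Δ = -0.055213

σ√T = 0.151·√2.5629 = 0.241737
d₁ = (ln(S/K) + (r+σ²/2)T) / (σ√T) = (ln(47.05/37.96) + (0.0554+0.151²/2)·2.5629) / 0.241737 = (0.214678 + 0.171203) / 0.241737 = 1.596285
d₂ = d₁ − σ√T = 1.596285 − 0.241737 = 1.354548
e^{−rT} = e^{−0.0554·2.5629} = 0.867635
N(−d₁) = 0.055213,  N(−d₂) = 0.087781
Put price V = K·e^{−rT}·N(−d₂) − S·N(−d₁) = 2.891094 − 2.597751 = 0.293343
Δ = −N(−d₁) = -0.055213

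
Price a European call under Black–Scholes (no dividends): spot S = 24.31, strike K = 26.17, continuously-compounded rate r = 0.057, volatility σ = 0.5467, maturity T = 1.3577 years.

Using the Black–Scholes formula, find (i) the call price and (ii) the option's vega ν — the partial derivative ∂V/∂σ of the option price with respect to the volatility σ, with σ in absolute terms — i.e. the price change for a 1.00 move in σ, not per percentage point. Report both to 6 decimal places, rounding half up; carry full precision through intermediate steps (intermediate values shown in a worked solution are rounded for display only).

σ√T = 0.5467·√1.3577 = 0.637017
d₁ = (ln(S/K) + (r+σ²/2)T) / (σ√T) = (ln(24.31/26.17) + (0.057+0.5467²/2)·1.3577) / 0.637017 = (-0.073726 + 0.280284) / 0.637017 = 0.324259
d₂ = d₁ − σ√T = 0.324259 − 0.637017 = -0.312758
e^{−rT} = e^{−0.057·1.3577} = 0.925530
N(d₁) = 0.627129,  N(d₂) = 0.377232
Call price V = S·N(d₁) − K·e^{−rT}·N(d₂) = 15.245503 − 9.136984 = 6.108520
φ(d₁) = (1/√(2π))·e^{−d₁²/2} = 0.378511
ν = S·φ(d₁)·√T = 10.721740

price = 6.108520
ν = 10.721740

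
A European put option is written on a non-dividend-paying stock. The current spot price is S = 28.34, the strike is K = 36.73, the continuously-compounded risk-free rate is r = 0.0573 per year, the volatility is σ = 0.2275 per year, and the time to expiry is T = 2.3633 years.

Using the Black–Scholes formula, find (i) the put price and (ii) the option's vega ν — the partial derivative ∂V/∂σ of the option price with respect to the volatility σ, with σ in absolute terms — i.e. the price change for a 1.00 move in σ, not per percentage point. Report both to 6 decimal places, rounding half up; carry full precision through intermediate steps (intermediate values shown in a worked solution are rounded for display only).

σ√T = 0.2275·√2.3633 = 0.349736
d₁ = (ln(S/K) + (r+σ²/2)T) / (σ√T) = (ln(28.34/36.73) + (0.0573+0.2275²/2)·2.3633) / 0.349736 = (-0.259320 + 0.196575) / 0.349736 = -0.179406
d₂ = d₁ − σ√T = -0.179406 − 0.349736 = -0.529142
e^{−rT} = e^{−0.0573·2.3633} = 0.873352
N(−d₁) = 0.571190,  N(−d₂) = 0.701647
Put price V = K·e^{−rT}·N(−d₂) − S·N(−d₁) = 22.507563 − 16.187538 = 6.320024
φ(d₁) = (1/√(2π))·e^{−d₁²/2} = 0.392573
ν = S·φ(d₁)·√T = 17.103309

price = 6.320024
ν = 17.103309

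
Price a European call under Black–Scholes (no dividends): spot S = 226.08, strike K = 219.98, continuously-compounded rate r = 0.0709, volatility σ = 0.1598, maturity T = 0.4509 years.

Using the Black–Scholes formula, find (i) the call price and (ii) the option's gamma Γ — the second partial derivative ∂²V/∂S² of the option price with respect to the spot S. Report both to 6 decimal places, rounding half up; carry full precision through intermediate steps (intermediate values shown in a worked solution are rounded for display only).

σ√T = 0.1598·√0.4509 = 0.107304
d₁ = (ln(S/K) + (r+σ²/2)T) / (σ√T) = (ln(226.08/219.98) + (0.0709+0.1598²/2)·0.4509) / 0.107304 = (0.027352 + 0.037726) / 0.107304 = 0.606483
d₂ = d₁ − σ√T = 0.606483 − 0.107304 = 0.499179
e^{−rT} = e^{−0.0709·0.4509} = 0.968537
N(d₁) = 0.727903,  N(d₂) = 0.691173
Call price V = S·N(d₁) − K·e^{−rT}·N(d₂) = 164.564301 − 147.260493 = 17.303808
φ(d₁) = (1/√(2π))·e^{−d₁²/2} = 0.331924
Γ = φ(d₁) / (S·σ·√T) = 0.013682

price = 17.303808
Γ = 0.013682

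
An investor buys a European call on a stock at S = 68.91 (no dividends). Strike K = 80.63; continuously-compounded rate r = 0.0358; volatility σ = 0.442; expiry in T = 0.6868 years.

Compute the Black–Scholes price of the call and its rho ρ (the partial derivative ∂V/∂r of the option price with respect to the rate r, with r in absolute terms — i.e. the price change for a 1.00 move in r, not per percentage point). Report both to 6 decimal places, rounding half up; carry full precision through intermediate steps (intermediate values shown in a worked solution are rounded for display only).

σ√T = 0.442·√0.6868 = 0.366300
d₁ = (ln(S/K) + (r+σ²/2)T) / (σ√T) = (ln(68.91/80.63) + (0.0358+0.442²/2)·0.6868) / 0.366300 = (-0.157069 + 0.091675) / 0.366300 = -0.178526
d₂ = d₁ − σ√T = -0.178526 − 0.366300 = -0.544826
e^{−rT} = e^{−0.0358·0.6868} = 0.975712
N(d₁) = 0.429155,  N(d₂) = 0.292937
Call price V = S·N(d₁) − K·e^{−rT}·N(d₂) = 29.573075 − 23.045813 = 6.527262
ρ = K·T·e^{−rT}·N(d₂) = 15.827864

price = 6.527262
ρ = 15.827864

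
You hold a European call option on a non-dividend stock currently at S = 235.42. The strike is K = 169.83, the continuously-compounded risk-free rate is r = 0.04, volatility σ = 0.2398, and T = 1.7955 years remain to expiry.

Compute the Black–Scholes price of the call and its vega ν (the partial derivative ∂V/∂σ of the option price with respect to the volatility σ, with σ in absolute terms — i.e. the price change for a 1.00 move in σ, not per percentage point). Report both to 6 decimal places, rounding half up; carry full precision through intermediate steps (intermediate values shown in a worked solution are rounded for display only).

price = 80.534061
ν = 47.198141

σ√T = 0.2398·√1.7955 = 0.321323
d₁ = (ln(S/K) + (r+σ²/2)T) / (σ√T) = (ln(235.42/169.83) + (0.04+0.2398²/2)·1.7955) / 0.321323 = (0.326573 + 0.123444) / 0.321323 = 1.400514
d₂ = d₁ − σ√T = 1.400514 − 0.321323 = 1.079191
e^{−rT} = e^{−0.04·1.7955} = 0.930698
N(d₁) = 0.919320,  N(d₂) = 0.859749
Call price V = S·N(d₁) − K·e^{−rT}·N(d₂) = 216.426383 − 135.892321 = 80.534061
φ(d₁) = (1/√(2π))·e^{−d₁²/2} = 0.149620
ν = S·φ(d₁)·√T = 47.198141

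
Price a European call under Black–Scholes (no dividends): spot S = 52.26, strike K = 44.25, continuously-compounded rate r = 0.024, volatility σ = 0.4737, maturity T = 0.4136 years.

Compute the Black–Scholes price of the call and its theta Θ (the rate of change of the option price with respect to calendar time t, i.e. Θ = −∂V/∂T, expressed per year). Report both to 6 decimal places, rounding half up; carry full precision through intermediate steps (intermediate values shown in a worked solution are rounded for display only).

price = 10.976414
Θ = -6.577163

σ√T = 0.4737·√0.4136 = 0.304645
d₁ = (ln(S/K) + (r+σ²/2)T) / (σ√T) = (ln(52.26/44.25) + (0.024+0.4737²/2)·0.4136) / 0.304645 = (0.166376 + 0.056331) / 0.304645 = 0.731037
d₂ = d₁ − σ√T = 0.731037 − 0.304645 = 0.426392
e^{−rT} = e^{−0.024·0.4136} = 0.990123
N(d₁) = 0.767622,  N(d₂) = 0.665089
Call price V = S·N(d₁) − K·e^{−rT}·N(d₂) = 40.115908 − 29.139493 = 10.976414
φ(d₁) = (1/√(2π))·e^{−d₁²/2} = 0.305396
Θ = −S·φ(d₁)·σ/(2√T) − r·K·e^{−rT}·N(d₂) = −5.877815 − 0.699348 = -6.577163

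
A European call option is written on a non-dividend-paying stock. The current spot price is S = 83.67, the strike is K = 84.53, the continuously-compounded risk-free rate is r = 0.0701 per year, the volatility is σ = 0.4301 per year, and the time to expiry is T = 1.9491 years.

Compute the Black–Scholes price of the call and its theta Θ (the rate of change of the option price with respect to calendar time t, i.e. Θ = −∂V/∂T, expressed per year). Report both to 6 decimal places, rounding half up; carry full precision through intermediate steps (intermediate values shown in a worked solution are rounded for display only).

σ√T = 0.4301·√1.9491 = 0.600463
d₁ = (ln(S/K) + (r+σ²/2)T) / (σ√T) = (ln(83.67/84.53) + (0.0701+0.4301²/2)·1.9491) / 0.600463 = (-0.010226 + 0.316910) / 0.600463 = 0.510746
d₂ = d₁ − σ√T = 0.510746 − 0.600463 = -0.089718
e^{−rT} = e^{−0.0701·1.9491} = 0.872291
N(d₁) = 0.695235,  N(d₂) = 0.464256
Call price V = S·N(d₁) − K·e^{−rT}·N(d₂) = 58.170346 − 34.231796 = 23.938550
φ(d₁) = (1/√(2π))·e^{−d₁²/2} = 0.350159
Θ = −S·φ(d₁)·σ/(2√T) − r·K·e^{−rT}·N(d₂) = −4.512913 − 2.399649 = -6.912562

price = 23.938550
Θ = -6.912562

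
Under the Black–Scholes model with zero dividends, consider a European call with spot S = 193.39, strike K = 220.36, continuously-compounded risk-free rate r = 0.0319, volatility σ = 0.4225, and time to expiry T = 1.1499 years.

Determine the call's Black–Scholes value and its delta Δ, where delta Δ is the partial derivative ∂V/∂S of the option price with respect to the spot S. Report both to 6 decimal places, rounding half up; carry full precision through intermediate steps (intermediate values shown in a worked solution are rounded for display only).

price = 27.610346
Δ = 0.507713

σ√T = 0.4225·√1.1499 = 0.453061
d₁ = (ln(S/K) + (r+σ²/2)T) / (σ√T) = (ln(193.39/220.36) + (0.0319+0.4225²/2)·1.1499) / 0.453061 = (-0.130554 + 0.139314) / 0.453061 = 0.019336
d₂ = d₁ − σ√T = 0.019336 − 0.453061 = -0.433725
e^{−rT} = e^{−0.0319·1.1499} = 0.963983
N(d₁) = 0.507713,  N(d₂) = 0.332244
Call price V = S·N(d₁) − K·e^{−rT}·N(d₂) = 98.186689 − 70.576343 = 27.610346
Δ = N(d₁) = 0.507713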